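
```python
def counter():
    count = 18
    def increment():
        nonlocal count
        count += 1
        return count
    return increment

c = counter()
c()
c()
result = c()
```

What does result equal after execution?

Step 1: counter() creates closure with count = 18.
Step 2: Each c() call increments count via nonlocal. After 3 calls: 18 + 3 = 21.
Step 3: result = 21

The answer is 21.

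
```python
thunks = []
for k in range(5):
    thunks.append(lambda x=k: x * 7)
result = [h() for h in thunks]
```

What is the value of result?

Step 1: Default arg x=k captures k at each iteration.
Step 2: thunks[k] has x defaulting to k, returns k * 7.
Step 3: result = [0, 7, 14, 21, 28]

The answer is [0, 7, 14, 21, 28].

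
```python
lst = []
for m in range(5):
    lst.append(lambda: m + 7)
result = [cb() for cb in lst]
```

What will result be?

Step 1: All lambdas capture m by reference. After the loop, m = 4.
Step 2: Each call returns 4 + 7 = 11.
Step 3: result = [11, 11, 11, 11, 11]

The answer is [11, 11, 11, 11, 11].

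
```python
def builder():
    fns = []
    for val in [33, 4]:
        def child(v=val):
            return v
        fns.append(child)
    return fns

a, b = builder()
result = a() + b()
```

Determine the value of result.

Step 1: Default argument v=val captures val at each iteration.
Step 2: a() returns 33 (captured at first iteration), b() returns 4 (captured at second).
Step 3: result = 33 + 4 = 37

The answer is 37.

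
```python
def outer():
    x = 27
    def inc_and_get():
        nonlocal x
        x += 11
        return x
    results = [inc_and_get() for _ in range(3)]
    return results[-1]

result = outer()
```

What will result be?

Step 1: x = 27.
Step 2: Three calls to inc_and_get(), each adding 11.
Step 3: Last value = 27 + 11 * 3 = 60

The answer is 60.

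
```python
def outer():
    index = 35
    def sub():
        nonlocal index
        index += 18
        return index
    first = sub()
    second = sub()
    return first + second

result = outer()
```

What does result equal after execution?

Step 1: index starts at 35.
Step 2: First call: index = 35 + 18 = 53, returns 53.
Step 3: Second call: index = 53 + 18 = 71, returns 71.
Step 4: result = 53 + 71 = 124

The answer is 124.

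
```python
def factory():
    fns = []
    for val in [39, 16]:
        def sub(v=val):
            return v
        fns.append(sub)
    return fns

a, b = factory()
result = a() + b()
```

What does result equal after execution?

Step 1: Default argument v=val captures val at each iteration.
Step 2: a() returns 39 (captured at first iteration), b() returns 16 (captured at second).
Step 3: result = 39 + 16 = 55

The answer is 55.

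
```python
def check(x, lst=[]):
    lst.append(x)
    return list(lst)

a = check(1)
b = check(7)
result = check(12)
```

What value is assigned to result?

Step 1: Default list is shared. list() creates copies for return values.
Step 2: Internal list grows: [1] -> [1, 7] -> [1, 7, 12].
Step 3: result = [1, 7, 12]

The answer is [1, 7, 12].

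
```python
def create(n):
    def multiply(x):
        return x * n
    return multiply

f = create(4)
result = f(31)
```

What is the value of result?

Step 1: create(4) returns multiply closure with n = 4.
Step 2: f(31) computes 31 * 4 = 124.
Step 3: result = 124

The answer is 124.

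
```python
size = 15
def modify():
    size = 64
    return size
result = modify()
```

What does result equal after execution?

Step 1: Global size = 15.
Step 2: modify() creates local size = 64, shadowing the global.
Step 3: Returns local size = 64. result = 64

The answer is 64.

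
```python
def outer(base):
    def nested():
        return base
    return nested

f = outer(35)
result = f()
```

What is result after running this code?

Step 1: outer(35) creates closure capturing base = 35.
Step 2: f() returns the captured base = 35.
Step 3: result = 35

The answer is 35.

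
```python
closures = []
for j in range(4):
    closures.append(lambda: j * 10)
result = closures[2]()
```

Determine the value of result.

Step 1: All lambdas reference the same variable j (late binding).
Step 2: After the loop, j = 3. Every lambda returns j * 10.
Step 3: closures[2]() = 3 * 10 = 30

The answer is 30.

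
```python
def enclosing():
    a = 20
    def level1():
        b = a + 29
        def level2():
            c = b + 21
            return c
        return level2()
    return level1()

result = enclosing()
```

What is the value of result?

Step 1: a = 20. b = a + 29 = 49.
Step 2: c = b + 21 = 49 + 21 = 70.
Step 3: result = 70

The answer is 70.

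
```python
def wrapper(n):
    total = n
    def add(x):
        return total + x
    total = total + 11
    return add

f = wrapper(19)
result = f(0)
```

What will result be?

Step 1: wrapper(19) sets total = 19, then total = 19 + 11 = 30.
Step 2: Closures capture by reference, so add sees total = 30.
Step 3: f(0) returns 30 + 0 = 30

The answer is 30.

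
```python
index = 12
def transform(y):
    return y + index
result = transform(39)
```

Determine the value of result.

Step 1: index = 12 is defined globally.
Step 2: transform(39) uses parameter y = 39 and looks up index from global scope = 12.
Step 3: result = 39 + 12 = 51

The answer is 51.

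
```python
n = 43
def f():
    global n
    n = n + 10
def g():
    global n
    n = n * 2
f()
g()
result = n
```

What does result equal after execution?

Step 1: n = 43.
Step 2: f() adds 10: n = 43 + 10 = 53.
Step 3: g() doubles: n = 53 * 2 = 106.
Step 4: result = 106

The answer is 106.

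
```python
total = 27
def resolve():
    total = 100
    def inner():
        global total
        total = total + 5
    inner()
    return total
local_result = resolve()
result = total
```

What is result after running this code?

Step 1: Global total = 27. resolve() creates local total = 100.
Step 2: inner() declares global total and adds 5: global total = 27 + 5 = 32.
Step 3: resolve() returns its local total = 100 (unaffected by inner).
Step 4: result = global total = 32

The answer is 32.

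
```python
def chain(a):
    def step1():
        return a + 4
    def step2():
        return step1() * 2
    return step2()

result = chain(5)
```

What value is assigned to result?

Step 1: chain(5) captures a = 5.
Step 2: step2() calls step1() which returns 5 + 4 = 9.
Step 3: step2() returns 9 * 2 = 18

The answer is 18.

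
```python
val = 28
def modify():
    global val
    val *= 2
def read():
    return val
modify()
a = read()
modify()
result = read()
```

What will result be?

Step 1: val = 28.
Step 2: First modify(): val = 28 * 2 = 56.
Step 3: Second modify(): val = 56 * 2 = 112.
Step 4: read() returns 112

The answer is 112.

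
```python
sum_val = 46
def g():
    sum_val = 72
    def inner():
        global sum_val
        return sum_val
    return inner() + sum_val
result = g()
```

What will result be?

Step 1: Global sum_val = 46. g() shadows with local sum_val = 72.
Step 2: inner() uses global keyword, so inner() returns global sum_val = 46.
Step 3: g() returns 46 + 72 = 118

The answer is 118.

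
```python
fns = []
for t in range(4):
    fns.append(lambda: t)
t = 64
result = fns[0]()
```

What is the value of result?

Step 1: Lambdas capture the variable t by reference, not by value.
Step 2: After the loop, t is reassigned to 64.
Step 3: fns[0]() looks up the current t = 64. result = 64

The answer is 64.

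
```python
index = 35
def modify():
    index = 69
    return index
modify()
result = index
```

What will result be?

Step 1: index = 35 globally.
Step 2: modify() creates a LOCAL index = 69 (no global keyword!).
Step 3: The global index is unchanged. result = 35

The answer is 35.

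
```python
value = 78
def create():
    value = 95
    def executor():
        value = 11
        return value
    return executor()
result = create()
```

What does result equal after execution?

Step 1: Three scopes define value: global (78), create (95), executor (11).
Step 2: executor() has its own local value = 11, which shadows both enclosing and global.
Step 3: result = 11 (local wins in LEGB)

The answer is 11.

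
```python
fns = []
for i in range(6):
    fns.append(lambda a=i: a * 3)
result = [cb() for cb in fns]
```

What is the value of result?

Step 1: Default arg a=i captures i at each iteration.
Step 2: fns[k] has a defaulting to k, returns k * 3.
Step 3: result = [0, 3, 6, 9, 12, 15]

The answer is [0, 3, 6, 9, 12, 15].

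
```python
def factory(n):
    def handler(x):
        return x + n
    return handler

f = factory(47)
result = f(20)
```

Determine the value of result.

Step 1: factory(47) creates a closure that captures n = 47.
Step 2: f(20) calls the closure with x = 20, returning 20 + 47 = 67.
Step 3: result = 67

The answer is 67.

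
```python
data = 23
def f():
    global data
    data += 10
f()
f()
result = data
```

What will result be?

Step 1: data = 23.
Step 2: First f(): data = 23 + 10 = 33.
Step 3: Second f(): data = 33 + 10 = 43. result = 43

The answer is 43.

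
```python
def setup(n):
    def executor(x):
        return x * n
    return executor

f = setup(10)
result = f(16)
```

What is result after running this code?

Step 1: setup(10) creates a closure capturing n = 10.
Step 2: f(16) computes 16 * 10 = 160.
Step 3: result = 160

The answer is 160.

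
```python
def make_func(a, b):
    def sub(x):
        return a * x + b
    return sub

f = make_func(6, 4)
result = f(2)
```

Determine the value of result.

Step 1: make_func(6, 4) captures a = 6, b = 4.
Step 2: f(2) computes 6 * 2 + 4 = 16.
Step 3: result = 16

The answer is 16.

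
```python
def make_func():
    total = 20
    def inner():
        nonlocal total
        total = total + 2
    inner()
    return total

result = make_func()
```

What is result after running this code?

Step 1: make_func() sets total = 20.
Step 2: inner() uses nonlocal to modify total in make_func's scope: total = 20 + 2 = 22.
Step 3: make_func() returns the modified total = 22

The answer is 22.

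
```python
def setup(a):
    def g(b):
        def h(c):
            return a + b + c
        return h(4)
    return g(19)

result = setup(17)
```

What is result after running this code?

Step 1: a = 17, b = 19, c = 4 across three nested scopes.
Step 2: h() accesses all three via LEGB rule.
Step 3: result = 17 + 19 + 4 = 40

The answer is 40.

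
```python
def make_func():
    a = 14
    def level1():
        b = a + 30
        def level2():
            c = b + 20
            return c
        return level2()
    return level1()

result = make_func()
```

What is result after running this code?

Step 1: a = 14. b = a + 30 = 44.
Step 2: c = b + 20 = 44 + 20 = 64.
Step 3: result = 64

The answer is 64.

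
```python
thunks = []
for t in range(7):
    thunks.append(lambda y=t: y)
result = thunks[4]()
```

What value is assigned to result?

Step 1: Default argument y=t captures t's value at each iteration.
Step 2: thunks[4] captured y = 4 when t was 4.
Step 3: result = 4

The answer is 4.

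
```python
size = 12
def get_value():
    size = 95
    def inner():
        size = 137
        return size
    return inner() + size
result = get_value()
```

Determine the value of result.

Step 1: get_value() has local size = 95. inner() has local size = 137.
Step 2: inner() returns its local size = 137.
Step 3: get_value() returns 137 + its own size (95) = 232

The answer is 232.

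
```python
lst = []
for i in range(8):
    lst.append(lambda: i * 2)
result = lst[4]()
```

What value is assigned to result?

Step 1: All lambdas reference the same variable i (late binding).
Step 2: After the loop, i = 7. Every lambda returns i * 2.
Step 3: lst[4]() = 7 * 2 = 14

The answer is 14.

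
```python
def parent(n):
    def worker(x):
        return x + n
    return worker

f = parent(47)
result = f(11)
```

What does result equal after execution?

Step 1: parent(47) creates a closure that captures n = 47.
Step 2: f(11) calls the closure with x = 11, returning 11 + 47 = 58.
Step 3: result = 58

The answer is 58.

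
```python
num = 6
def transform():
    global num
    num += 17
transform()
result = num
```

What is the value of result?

Step 1: num = 6 globally.
Step 2: transform() modifies global num: num += 17 = 23.
Step 3: result = 23

The answer is 23.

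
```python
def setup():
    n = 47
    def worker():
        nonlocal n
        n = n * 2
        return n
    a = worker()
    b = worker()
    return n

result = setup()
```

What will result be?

Step 1: n starts at 47.
Step 2: First worker(): n = 47 * 2 = 94.
Step 3: Second worker(): n = 94 * 2 = 188.
Step 4: result = 188

The answer is 188.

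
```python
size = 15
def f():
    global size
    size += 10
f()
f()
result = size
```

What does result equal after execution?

Step 1: size = 15.
Step 2: First f(): size = 15 + 10 = 25.
Step 3: Second f(): size = 25 + 10 = 35. result = 35

The answer is 35.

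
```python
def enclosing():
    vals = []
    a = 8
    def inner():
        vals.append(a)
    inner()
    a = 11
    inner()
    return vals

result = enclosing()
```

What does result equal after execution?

Step 1: a = 8. inner() appends current a to vals.
Step 2: First inner(): appends 8. Then a = 11.
Step 3: Second inner(): appends 11 (closure sees updated a). result = [8, 11]

The answer is [8, 11].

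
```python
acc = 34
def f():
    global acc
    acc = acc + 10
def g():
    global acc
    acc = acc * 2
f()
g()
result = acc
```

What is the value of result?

Step 1: acc = 34.
Step 2: f() adds 10: acc = 34 + 10 = 44.
Step 3: g() doubles: acc = 44 * 2 = 88.
Step 4: result = 88

The answer is 88.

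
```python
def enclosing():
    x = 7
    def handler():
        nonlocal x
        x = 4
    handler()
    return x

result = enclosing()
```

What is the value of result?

Step 1: enclosing() sets x = 7.
Step 2: handler() uses nonlocal to reassign x = 4.
Step 3: result = 4

The answer is 4.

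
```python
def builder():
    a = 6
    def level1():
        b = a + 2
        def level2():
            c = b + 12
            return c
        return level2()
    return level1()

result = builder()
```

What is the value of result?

Step 1: a = 6. b = a + 2 = 8.
Step 2: c = b + 12 = 8 + 12 = 20.
Step 3: result = 20

The answer is 20.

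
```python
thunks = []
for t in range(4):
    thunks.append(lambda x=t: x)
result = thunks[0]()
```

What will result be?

Step 1: Default argument x=t captures t's value at each iteration.
Step 2: thunks[0] captured x = 0 when t was 0.
Step 3: result = 0

The answer is 0.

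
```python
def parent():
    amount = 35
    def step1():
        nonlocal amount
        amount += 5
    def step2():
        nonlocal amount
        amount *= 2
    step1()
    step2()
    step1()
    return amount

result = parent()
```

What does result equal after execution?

Step 1: amount = 35.
Step 2: step1(): amount = 35 + 5 = 40.
Step 3: step2(): amount = 40 * 2 = 80.
Step 4: step1(): amount = 80 + 5 = 85. result = 85

The answer is 85.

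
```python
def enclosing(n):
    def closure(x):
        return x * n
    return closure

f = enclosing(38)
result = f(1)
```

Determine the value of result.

Step 1: enclosing(38) creates a closure capturing n = 38.
Step 2: f(1) computes 1 * 38 = 38.
Step 3: result = 38

The answer is 38.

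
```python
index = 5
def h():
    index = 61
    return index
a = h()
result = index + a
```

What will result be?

Step 1: Global index = 5. h() returns local index = 61.
Step 2: a = 61. Global index still = 5.
Step 3: result = 5 + 61 = 66

The answer is 66.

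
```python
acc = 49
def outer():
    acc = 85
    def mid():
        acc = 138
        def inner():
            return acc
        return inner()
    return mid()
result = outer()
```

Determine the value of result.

Step 1: Three levels of shadowing: global 49, outer 85, mid 138.
Step 2: inner() finds acc = 138 in enclosing mid() scope.
Step 3: result = 138

The answer is 138.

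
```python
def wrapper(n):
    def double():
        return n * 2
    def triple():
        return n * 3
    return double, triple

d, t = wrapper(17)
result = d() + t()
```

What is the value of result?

Step 1: Both closures capture the same n = 17.
Step 2: d() = 17 * 2 = 34, t() = 17 * 3 = 51.
Step 3: result = 34 + 51 = 85

The answer is 85.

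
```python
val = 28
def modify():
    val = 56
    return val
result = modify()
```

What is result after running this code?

Step 1: Global val = 28.
Step 2: modify() creates local val = 56, shadowing the global.
Step 3: Returns local val = 56. result = 56

The answer is 56.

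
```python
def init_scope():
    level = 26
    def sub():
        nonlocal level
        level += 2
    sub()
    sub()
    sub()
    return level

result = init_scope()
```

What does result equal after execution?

Step 1: level starts at 26.
Step 2: sub() is called 3 times, each adding 2.
Step 3: level = 26 + 2 * 3 = 32

The answer is 32.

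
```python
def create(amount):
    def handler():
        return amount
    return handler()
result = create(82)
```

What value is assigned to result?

Step 1: create(82) binds parameter amount = 82.
Step 2: handler() looks up amount in enclosing scope and finds the parameter amount = 82.
Step 3: result = 82

The answer is 82.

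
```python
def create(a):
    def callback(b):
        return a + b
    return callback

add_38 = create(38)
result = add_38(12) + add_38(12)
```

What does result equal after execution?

Step 1: add_38 captures a = 38.
Step 2: add_38(12) = 38 + 12 = 50, called twice.
Step 3: result = 50 + 50 = 100

The answer is 100.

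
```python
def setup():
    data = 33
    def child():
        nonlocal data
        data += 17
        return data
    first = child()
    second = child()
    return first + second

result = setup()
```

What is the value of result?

Step 1: data starts at 33.
Step 2: First call: data = 33 + 17 = 50, returns 50.
Step 3: Second call: data = 50 + 17 = 67, returns 67.
Step 4: result = 50 + 67 = 117

The answer is 117.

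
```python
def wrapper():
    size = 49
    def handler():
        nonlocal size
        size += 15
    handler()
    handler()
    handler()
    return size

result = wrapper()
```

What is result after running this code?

Step 1: size starts at 49.
Step 2: handler() is called 3 times, each adding 15.
Step 3: size = 49 + 15 * 3 = 94

The answer is 94.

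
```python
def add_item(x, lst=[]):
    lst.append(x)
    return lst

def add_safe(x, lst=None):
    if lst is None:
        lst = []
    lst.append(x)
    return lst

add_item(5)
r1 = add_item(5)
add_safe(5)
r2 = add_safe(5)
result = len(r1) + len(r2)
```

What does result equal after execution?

Step 1: add_item shares mutable default: after 2 calls, lst = [5, 5], len = 2.
Step 2: add_safe creates fresh list each time: r2 = [5], len = 1.
Step 3: result = 2 + 1 = 3

The answer is 3.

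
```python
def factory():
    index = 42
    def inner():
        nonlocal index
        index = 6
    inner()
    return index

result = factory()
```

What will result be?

Step 1: factory() sets index = 42.
Step 2: inner() uses nonlocal to reassign index = 6.
Step 3: result = 6

The answer is 6.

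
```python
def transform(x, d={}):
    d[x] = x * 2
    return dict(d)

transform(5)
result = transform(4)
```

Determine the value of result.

Step 1: Mutable default dict is shared across calls.
Step 2: First call adds 5: 10. Second call adds 4: 8.
Step 3: result = {5: 10, 4: 8}

The answer is {5: 10, 4: 8}.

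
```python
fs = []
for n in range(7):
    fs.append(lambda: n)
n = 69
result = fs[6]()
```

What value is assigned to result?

Step 1: Lambdas capture the variable n by reference, not by value.
Step 2: After the loop, n is reassigned to 69.
Step 3: fs[6]() looks up the current n = 69. result = 69

The answer is 69.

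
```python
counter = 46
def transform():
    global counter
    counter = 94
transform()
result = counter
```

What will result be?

Step 1: counter = 46 globally.
Step 2: transform() declares global counter and sets it to 94.
Step 3: After transform(), global counter = 94. result = 94

The answer is 94.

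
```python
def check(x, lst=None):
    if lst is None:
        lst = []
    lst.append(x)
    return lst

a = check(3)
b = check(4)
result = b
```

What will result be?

Step 1: None default with guard creates a NEW list each call.
Step 2: a = [3] (fresh list). b = [4] (another fresh list).
Step 3: result = [4] (this is the fix for mutable default)

The answer is [4].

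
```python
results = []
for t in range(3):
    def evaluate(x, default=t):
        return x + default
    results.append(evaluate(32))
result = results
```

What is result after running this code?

Step 1: Default argument default=t is evaluated at function definition time.
Step 2: Each iteration creates evaluate with default = current t value.
Step 3: evaluate(32) returns 32 + default. results = [32, 33, 34]

The answer is [32, 33, 34].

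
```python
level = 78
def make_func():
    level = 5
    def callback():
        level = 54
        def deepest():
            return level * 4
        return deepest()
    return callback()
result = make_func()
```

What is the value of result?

Step 1: deepest() looks up level through LEGB: not local, finds level = 54 in enclosing callback().
Step 2: Returns 54 * 4 = 216.
Step 3: result = 216

The answer is 216.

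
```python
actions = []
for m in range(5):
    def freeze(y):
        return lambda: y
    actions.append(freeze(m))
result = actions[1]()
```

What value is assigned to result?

Step 1: freeze(m) creates a new scope capturing y = m at call time.
Step 2: actions[1] = freeze(1), so its lambda captures y = 1.
Step 3: result = 1 (closure factory fixes late binding)

The answer is 1.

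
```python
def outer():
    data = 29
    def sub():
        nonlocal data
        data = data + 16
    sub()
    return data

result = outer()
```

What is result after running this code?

Step 1: outer() sets data = 29.
Step 2: sub() uses nonlocal to modify data in outer's scope: data = 29 + 16 = 45.
Step 3: outer() returns the modified data = 45

The answer is 45.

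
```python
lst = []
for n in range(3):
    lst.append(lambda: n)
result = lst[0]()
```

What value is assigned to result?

Step 1: The loop creates 3 lambdas, all referencing the same variable n.
Step 2: After the loop, n = 2 (final value).
Step 3: lst[0]() looks up n at call time and finds 2. This is the late binding gotcha. result = 2

The answer is 2.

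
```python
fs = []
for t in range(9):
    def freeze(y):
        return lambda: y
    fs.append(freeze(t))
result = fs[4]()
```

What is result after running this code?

Step 1: freeze(t) creates a new scope capturing y = t at call time.
Step 2: fs[4] = freeze(4), so its lambda captures y = 4.
Step 3: result = 4 (closure factory fixes late binding)

The answer is 4.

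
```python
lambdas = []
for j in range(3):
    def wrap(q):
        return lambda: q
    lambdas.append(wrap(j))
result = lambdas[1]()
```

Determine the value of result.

Step 1: wrap(j) creates a new scope capturing q = j at call time.
Step 2: lambdas[1] = wrap(1), so its lambda captures q = 1.
Step 3: result = 1 (closure factory fixes late binding)

The answer is 1.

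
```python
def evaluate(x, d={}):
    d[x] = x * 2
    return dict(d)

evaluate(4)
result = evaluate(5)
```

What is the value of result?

Step 1: Mutable default dict is shared across calls.
Step 2: First call adds 4: 8. Second call adds 5: 10.
Step 3: result = {4: 8, 5: 10}

The answer is {4: 8, 5: 10}.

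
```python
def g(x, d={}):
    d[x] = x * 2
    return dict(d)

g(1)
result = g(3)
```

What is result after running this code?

Step 1: Mutable default dict is shared across calls.
Step 2: First call adds 1: 2. Second call adds 3: 6.
Step 3: result = {1: 2, 3: 6}

The answer is {1: 2, 3: 6}.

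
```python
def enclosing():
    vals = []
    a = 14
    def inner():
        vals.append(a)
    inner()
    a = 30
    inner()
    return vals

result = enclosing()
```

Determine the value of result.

Step 1: a = 14. inner() appends current a to vals.
Step 2: First inner(): appends 14. Then a = 30.
Step 3: Second inner(): appends 30 (closure sees updated a). result = [14, 30]

The answer is [14, 30].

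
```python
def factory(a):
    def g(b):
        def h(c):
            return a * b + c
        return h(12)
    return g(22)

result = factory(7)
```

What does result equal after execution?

Step 1: a = 7, b = 22, c = 12.
Step 2: h() computes a * b + c = 7 * 22 + 12 = 166.
Step 3: result = 166

The answer is 166.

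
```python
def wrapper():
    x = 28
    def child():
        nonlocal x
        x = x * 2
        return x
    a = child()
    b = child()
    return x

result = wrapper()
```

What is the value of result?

Step 1: x starts at 28.
Step 2: First child(): x = 28 * 2 = 56.
Step 3: Second child(): x = 56 * 2 = 112.
Step 4: result = 112

The answer is 112.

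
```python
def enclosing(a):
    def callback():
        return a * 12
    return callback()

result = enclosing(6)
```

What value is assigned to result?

Step 1: enclosing(6) binds parameter a = 6.
Step 2: callback() accesses a = 6 from enclosing scope.
Step 3: result = 6 * 12 = 72

The answer is 72.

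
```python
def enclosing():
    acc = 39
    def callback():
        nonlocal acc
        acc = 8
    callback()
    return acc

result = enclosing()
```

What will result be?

Step 1: enclosing() sets acc = 39.
Step 2: callback() uses nonlocal to reassign acc = 8.
Step 3: result = 8

The answer is 8.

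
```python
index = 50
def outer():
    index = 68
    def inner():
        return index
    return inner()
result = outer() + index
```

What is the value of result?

Step 1: Global index = 50. outer() shadows with index = 68.
Step 2: inner() returns enclosing index = 68. outer() = 68.
Step 3: result = 68 + global index (50) = 118

The answer is 118.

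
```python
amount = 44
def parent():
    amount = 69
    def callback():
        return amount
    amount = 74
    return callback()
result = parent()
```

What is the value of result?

Step 1: parent() sets amount = 69, then later amount = 74.
Step 2: callback() is called after amount is reassigned to 74. Closures capture variables by reference, not by value.
Step 3: result = 74

The answer is 74.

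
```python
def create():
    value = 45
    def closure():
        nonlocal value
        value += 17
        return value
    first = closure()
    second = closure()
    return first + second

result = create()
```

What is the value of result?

Step 1: value starts at 45.
Step 2: First call: value = 45 + 17 = 62, returns 62.
Step 3: Second call: value = 62 + 17 = 79, returns 79.
Step 4: result = 62 + 79 = 141

The answer is 141.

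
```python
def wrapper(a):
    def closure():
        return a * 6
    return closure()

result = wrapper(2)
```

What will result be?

Step 1: wrapper(2) binds parameter a = 2.
Step 2: closure() accesses a = 2 from enclosing scope.
Step 3: result = 2 * 6 = 12

The answer is 12.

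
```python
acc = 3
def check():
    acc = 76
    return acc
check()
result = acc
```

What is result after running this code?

Step 1: acc = 3 globally.
Step 2: check() creates a LOCAL acc = 76 (no global keyword!).
Step 3: The global acc is unchanged. result = 3

The answer is 3.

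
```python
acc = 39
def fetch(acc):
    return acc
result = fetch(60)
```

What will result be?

Step 1: Global acc = 39.
Step 2: fetch(60) takes parameter acc = 60, which shadows the global.
Step 3: result = 60

The answer is 60.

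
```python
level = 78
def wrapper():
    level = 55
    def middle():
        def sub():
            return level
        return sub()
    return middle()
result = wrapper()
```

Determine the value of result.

Step 1: wrapper() defines level = 55. middle() and sub() have no local level.
Step 2: sub() checks local (none), enclosing middle() (none), enclosing wrapper() and finds level = 55.
Step 3: result = 55

The answer is 55.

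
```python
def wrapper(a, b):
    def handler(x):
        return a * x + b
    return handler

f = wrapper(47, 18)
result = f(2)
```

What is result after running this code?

Step 1: wrapper(47, 18) captures a = 47, b = 18.
Step 2: f(2) computes 47 * 2 + 18 = 112.
Step 3: result = 112

The answer is 112.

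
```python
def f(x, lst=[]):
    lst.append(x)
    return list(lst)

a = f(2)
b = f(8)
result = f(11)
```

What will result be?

Step 1: Default list is shared. list() creates copies for return values.
Step 2: Internal list grows: [2] -> [2, 8] -> [2, 8, 11].
Step 3: result = [2, 8, 11]

The answer is [2, 8, 11].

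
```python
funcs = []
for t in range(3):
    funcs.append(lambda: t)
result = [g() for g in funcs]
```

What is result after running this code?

Step 1: All 3 lambdas share the same variable t.
Step 2: After the loop, t = 2.
Step 3: Each call returns 2. result = [2, 2, 2]

The answer is [2, 2, 2].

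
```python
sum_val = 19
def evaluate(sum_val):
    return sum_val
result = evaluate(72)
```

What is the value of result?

Step 1: Global sum_val = 19.
Step 2: evaluate(72) takes parameter sum_val = 72, which shadows the global.
Step 3: result = 72

The answer is 72.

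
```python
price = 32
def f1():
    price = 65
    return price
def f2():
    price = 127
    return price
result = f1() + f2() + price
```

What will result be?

Step 1: Each function shadows global price with its own local.
Step 2: f1() returns 65, f2() returns 127.
Step 3: Global price = 32 is unchanged. result = 65 + 127 + 32 = 224

The answer is 224.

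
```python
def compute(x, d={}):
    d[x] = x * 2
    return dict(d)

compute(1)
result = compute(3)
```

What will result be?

Step 1: Mutable default dict is shared across calls.
Step 2: First call adds 1: 2. Second call adds 3: 6.
Step 3: result = {1: 2, 3: 6}

The answer is {1: 2, 3: 6}.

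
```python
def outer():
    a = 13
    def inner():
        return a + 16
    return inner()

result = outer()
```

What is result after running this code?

Step 1: outer() defines a = 13.
Step 2: inner() reads a = 13 from enclosing scope, returns 13 + 16 = 29.
Step 3: result = 29

The answer is 29.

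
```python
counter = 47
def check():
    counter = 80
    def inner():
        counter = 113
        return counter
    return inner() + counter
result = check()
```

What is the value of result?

Step 1: check() has local counter = 80. inner() has local counter = 113.
Step 2: inner() returns its local counter = 113.
Step 3: check() returns 113 + its own counter (80) = 193

The answer is 193.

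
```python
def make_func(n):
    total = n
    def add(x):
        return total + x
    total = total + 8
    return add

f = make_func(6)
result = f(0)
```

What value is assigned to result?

Step 1: make_func(6) sets total = 6, then total = 6 + 8 = 14.
Step 2: Closures capture by reference, so add sees total = 14.
Step 3: f(0) returns 14 + 0 = 14

The answer is 14.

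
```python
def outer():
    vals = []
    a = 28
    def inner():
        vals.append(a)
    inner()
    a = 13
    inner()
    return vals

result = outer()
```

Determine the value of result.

Step 1: a = 28. inner() appends current a to vals.
Step 2: First inner(): appends 28. Then a = 13.
Step 3: Second inner(): appends 13 (closure sees updated a). result = [28, 13]

The answer is [28, 13].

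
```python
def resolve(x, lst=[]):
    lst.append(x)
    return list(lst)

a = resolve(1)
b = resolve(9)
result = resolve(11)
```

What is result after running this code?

Step 1: Default list is shared. list() creates copies for return values.
Step 2: Internal list grows: [1] -> [1, 9] -> [1, 9, 11].
Step 3: result = [1, 9, 11]

The answer is [1, 9, 11].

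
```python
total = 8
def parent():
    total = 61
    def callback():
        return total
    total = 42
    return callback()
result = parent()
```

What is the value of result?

Step 1: parent() sets total = 61, then later total = 42.
Step 2: callback() is called after total is reassigned to 42. Closures capture variables by reference, not by value.
Step 3: result = 42

The answer is 42.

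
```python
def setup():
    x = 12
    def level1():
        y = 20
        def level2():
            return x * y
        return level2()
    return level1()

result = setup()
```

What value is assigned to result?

Step 1: x = 12 in setup. y = 20 in level1.
Step 2: level2() reads x = 12 and y = 20 from enclosing scopes.
Step 3: result = 12 * 20 = 240

The answer is 240.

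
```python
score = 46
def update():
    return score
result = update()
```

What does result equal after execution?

Step 1: score = 46 is defined in the global scope.
Step 2: update() looks up score. No local score exists, so Python checks the global scope via LEGB rule and finds score = 46.
Step 3: result = 46

The answer is 46.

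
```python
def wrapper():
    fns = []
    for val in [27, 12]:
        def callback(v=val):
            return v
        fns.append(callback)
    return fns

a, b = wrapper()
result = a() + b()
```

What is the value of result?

Step 1: Default argument v=val captures val at each iteration.
Step 2: a() returns 27 (captured at first iteration), b() returns 12 (captured at second).
Step 3: result = 27 + 12 = 39

The answer is 39.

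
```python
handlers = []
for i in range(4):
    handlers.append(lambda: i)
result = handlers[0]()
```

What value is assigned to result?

Step 1: The loop creates 4 lambdas, all referencing the same variable i.
Step 2: After the loop, i = 3 (final value).
Step 3: handlers[0]() looks up i at call time and finds 3. This is the late binding gotcha. result = 3

The answer is 3.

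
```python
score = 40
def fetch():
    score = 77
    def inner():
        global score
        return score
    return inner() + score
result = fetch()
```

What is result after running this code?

Step 1: Global score = 40. fetch() shadows with local score = 77.
Step 2: inner() uses global keyword, so inner() returns global score = 40.
Step 3: fetch() returns 40 + 77 = 117

The answer is 117.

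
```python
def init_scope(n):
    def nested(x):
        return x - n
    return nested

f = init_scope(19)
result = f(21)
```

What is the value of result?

Step 1: init_scope(19) creates a closure capturing n = 19.
Step 2: f(21) computes 21 - 19 = 2.
Step 3: result = 2

The answer is 2.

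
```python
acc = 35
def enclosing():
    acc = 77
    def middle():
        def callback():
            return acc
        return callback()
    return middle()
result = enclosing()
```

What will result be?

Step 1: enclosing() defines acc = 77. middle() and callback() have no local acc.
Step 2: callback() checks local (none), enclosing middle() (none), enclosing enclosing() and finds acc = 77.
Step 3: result = 77

The answer is 77.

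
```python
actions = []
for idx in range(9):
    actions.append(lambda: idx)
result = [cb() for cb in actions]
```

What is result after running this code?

Step 1: All 9 lambdas share the same variable idx.
Step 2: After the loop, idx = 8.
Step 3: Each call returns 8. result = [8, 8, 8, 8, 8, 8, 8, 8, 8]

The answer is [8, 8, 8, 8, 8, 8, 8, 8, 8].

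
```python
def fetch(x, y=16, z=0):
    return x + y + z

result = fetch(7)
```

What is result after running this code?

Step 1: fetch(7) uses defaults y = 16, z = 0.
Step 2: Returns 7 + 16 + 0 = 23.
Step 3: result = 23

The answer is 23.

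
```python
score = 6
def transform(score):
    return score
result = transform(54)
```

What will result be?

Step 1: Global score = 6.
Step 2: transform(54) takes parameter score = 54, which shadows the global.
Step 3: result = 54

The answer is 54.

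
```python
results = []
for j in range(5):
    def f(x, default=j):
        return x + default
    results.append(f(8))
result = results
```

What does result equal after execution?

Step 1: Default argument default=j is evaluated at function definition time.
Step 2: Each iteration creates f with default = current j value.
Step 3: f(8) returns 8 + default. results = [8, 9, 10, 11, 12]

The answer is [8, 9, 10, 11, 12].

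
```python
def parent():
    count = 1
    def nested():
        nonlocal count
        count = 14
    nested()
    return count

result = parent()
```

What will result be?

Step 1: parent() sets count = 1.
Step 2: nested() uses nonlocal to reassign count = 14.
Step 3: result = 14

The answer is 14.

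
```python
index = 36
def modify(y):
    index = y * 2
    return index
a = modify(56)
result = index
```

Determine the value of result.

Step 1: Global index = 36.
Step 2: modify(56) creates local index = 56 * 2 = 112.
Step 3: Global index unchanged because no global keyword. result = 36

The answer is 36.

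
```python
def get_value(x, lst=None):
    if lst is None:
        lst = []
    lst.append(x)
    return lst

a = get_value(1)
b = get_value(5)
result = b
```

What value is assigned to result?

Step 1: None default with guard creates a NEW list each call.
Step 2: a = [1] (fresh list). b = [5] (another fresh list).
Step 3: result = [5] (this is the fix for mutable default)

The answer is [5].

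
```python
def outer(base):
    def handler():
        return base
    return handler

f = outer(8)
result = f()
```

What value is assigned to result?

Step 1: outer(8) creates closure capturing base = 8.
Step 2: f() returns the captured base = 8.
Step 3: result = 8

The answer is 8.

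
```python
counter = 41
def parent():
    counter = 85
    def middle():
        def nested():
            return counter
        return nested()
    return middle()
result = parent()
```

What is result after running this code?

Step 1: parent() defines counter = 85. middle() and nested() have no local counter.
Step 2: nested() checks local (none), enclosing middle() (none), enclosing parent() and finds counter = 85.
Step 3: result = 85

The answer is 85.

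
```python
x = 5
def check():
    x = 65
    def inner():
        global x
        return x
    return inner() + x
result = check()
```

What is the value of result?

Step 1: Global x = 5. check() shadows with local x = 65.
Step 2: inner() uses global keyword, so inner() returns global x = 5.
Step 3: check() returns 5 + 65 = 70

The answer is 70.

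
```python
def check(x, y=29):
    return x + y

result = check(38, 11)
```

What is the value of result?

Step 1: check(38, 11) overrides default y with 11.
Step 2: Returns 38 + 11 = 49.
Step 3: result = 49

The answer is 49.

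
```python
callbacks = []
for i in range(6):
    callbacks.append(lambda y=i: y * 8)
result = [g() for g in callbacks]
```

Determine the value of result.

Step 1: Default arg y=i captures i at each iteration.
Step 2: callbacks[k] has y defaulting to k, returns k * 8.
Step 3: result = [0, 8, 16, 24, 32, 40]

The answer is [0, 8, 16, 24, 32, 40].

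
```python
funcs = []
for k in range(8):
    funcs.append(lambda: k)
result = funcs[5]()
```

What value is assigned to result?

Step 1: The loop creates 8 lambdas, all referencing the same variable k.
Step 2: After the loop, k = 7 (final value).
Step 3: funcs[5]() looks up k at call time and finds 7. This is the late binding gotcha. result = 7

The answer is 7.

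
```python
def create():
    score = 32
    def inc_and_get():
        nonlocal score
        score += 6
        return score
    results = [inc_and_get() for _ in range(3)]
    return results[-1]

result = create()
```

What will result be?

Step 1: score = 32.
Step 2: Three calls to inc_and_get(), each adding 6.
Step 3: Last value = 32 + 6 * 3 = 50

The answer is 50.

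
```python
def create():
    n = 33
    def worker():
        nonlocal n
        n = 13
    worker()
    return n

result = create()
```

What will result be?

Step 1: create() sets n = 33.
Step 2: worker() uses nonlocal to reassign n = 13.
Step 3: result = 13

The answer is 13.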